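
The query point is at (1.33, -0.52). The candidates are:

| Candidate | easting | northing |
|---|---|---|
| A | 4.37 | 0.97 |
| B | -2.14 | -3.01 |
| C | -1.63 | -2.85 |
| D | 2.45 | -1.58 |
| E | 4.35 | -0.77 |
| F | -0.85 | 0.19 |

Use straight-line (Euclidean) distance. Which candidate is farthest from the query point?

B

Distances from (1.33, -0.52):
A: √((3.04)² + (1.49)²) = √(9.2416 + 2.2201) = 3.39
B: √((-3.47)² + (-2.49)²) = √(12.0409 + 6.2001) = 4.27
C: √((-2.96)² + (-2.33)²) = √(8.7616 + 5.4289) = 3.77
D: √((1.12)² + (-1.06)²) = √(1.2544 + 1.1236) = 1.54
E: √((3.02)² + (-0.25)²) = √(9.1204 + 0.0625) = 3.03
F: √((-2.18)² + (0.71)²) = √(4.7524 + 0.5041) = 2.29
Maximum: B at 4.27.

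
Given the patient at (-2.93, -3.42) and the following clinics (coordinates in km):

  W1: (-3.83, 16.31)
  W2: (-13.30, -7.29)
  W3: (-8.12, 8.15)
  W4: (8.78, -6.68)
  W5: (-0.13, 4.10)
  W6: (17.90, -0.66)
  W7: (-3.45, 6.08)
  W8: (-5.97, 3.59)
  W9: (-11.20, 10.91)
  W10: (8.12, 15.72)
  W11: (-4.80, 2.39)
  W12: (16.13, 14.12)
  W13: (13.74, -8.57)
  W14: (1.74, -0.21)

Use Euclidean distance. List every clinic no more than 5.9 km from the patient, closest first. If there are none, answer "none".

Distances from (-2.93, -3.42):
W1: 19.75 km
W2: 11.07 km
W3: 12.68 km
W4: 12.16 km
W5: 8.02 km
W6: 21.01 km
W7: 9.51 km
W8: 7.64 km
W9: 16.55 km
W10: 22.10 km
W11: 6.10 km
W12: 25.90 km
W13: 17.45 km
W14: 5.67 km
Threshold 5.9 km: W14 (5.67 km) is within range.

W14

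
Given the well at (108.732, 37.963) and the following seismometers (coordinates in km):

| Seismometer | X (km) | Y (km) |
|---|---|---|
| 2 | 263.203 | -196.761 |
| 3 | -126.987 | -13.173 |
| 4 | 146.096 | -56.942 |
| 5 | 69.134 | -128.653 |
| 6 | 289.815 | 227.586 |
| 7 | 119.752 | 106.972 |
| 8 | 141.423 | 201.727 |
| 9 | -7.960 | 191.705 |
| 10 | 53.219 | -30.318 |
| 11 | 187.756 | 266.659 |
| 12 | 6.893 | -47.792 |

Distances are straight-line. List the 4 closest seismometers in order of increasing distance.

Distances from (108.732, 37.963):
2: √((154.471)² + (-234.724)²) = √(23861.28984 + 55095.35618) = 280.992 km
3: √((-235.719)² + (-51.136)²) = √(55563.44696 + 2614.89050) = 241.202 km
4: √((37.364)² + (-94.905)²) = √(1396.06850 + 9006.95903) = 101.995 km
5: √((-39.598)² + (-166.616)²) = √(1568.00160 + 27760.89146) = 171.257 km
6: √((181.083)² + (189.623)²) = √(32791.05289 + 35956.88213) = 262.198 km
7: √((11.020)² + (69.009)²) = √(121.44040 + 4762.24208) = 69.883 km
8: √((32.691)² + (163.764)²) = √(1068.70148 + 26818.64770) = 166.995 km
9: √((-116.692)² + (153.742)²) = √(13617.02286 + 23636.60256) = 193.012 km
10: √((-55.513)² + (-68.281)²) = √(3081.69317 + 4662.29496) = 88.000 km
11: √((79.024)² + (228.696)²) = √(6244.79258 + 52301.86042) = 241.964 km
12: √((-101.839)² + (-85.755)²) = √(10371.18192 + 7353.92002) = 133.136 km
Sorted: 7 (69.883 km) < 10 (88.000 km) < 4 (101.995 km) < 12 (133.136 km) < 8 (166.995 km) < 5 (171.257 km) < …

7, 10, 4, 12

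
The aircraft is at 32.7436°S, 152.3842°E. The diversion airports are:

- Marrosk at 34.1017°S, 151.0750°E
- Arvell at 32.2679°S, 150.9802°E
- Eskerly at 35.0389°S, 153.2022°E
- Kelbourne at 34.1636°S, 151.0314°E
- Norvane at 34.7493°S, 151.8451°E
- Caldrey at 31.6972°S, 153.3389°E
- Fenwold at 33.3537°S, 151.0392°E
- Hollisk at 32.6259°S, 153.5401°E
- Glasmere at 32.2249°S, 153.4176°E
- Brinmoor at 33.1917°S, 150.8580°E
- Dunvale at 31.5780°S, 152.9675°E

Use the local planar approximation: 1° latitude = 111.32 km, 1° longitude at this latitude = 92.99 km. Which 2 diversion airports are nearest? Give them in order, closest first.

Distances from 32.7436°S, 152.3842°E:
Marrosk: √((-1.3581·111.32)² + (-1.3092·92.99)²) = √(22856.508727 + 14821.238254) = 194.1076 km
Arvell: √((0.4757·111.32)² + (-1.4040·92.99)²) = √(2804.223976 + 17045.380919) = 140.8886 km
Eskerly: √((-2.2953·111.32)² + (0.8180·92.99)²) = √(65286.788920 + 5786.008972) = 266.5948 km
Kelbourne: √((-1.4200·111.32)² + (-1.3528·92.99)²) = √(24987.515935 + 15824.853005) = 202.0207 km
Norvane: √((-2.0057·111.32)² + (-0.5391·92.99)²) = √(49851.513067 + 2513.108037) = 228.8332 km
Caldrey: √((1.0464·111.32)² + (0.9547·92.99)²) = √(13568.813002 + 7881.453917) = 146.4591 km
Fenwold: √((-0.6101·111.32)² + (-1.3450·92.99)²) = √(4612.628152 + 15642.892619) = 142.3219 km
Hollisk: √((0.1177·111.32)² + (1.1559·92.99)²) = √(171.671942 + 11553.485480) = 108.2828 km
Glasmere: √((0.5187·111.32)² + (1.0334·92.99)²) = √(3334.102071 + 9234.415462) = 112.1094 km
Brinmoor: √((-0.4481·111.32)² + (-1.5262·92.99)²) = √(2488.263008 + 20141.666180) = 150.4325 km
Dunvale: √((1.1656·111.32)² + (0.5833·92.99)²) = √(16836.254145 + 2942.093349) = 140.6355 km
Sorted: Hollisk (108.2828 km) < Glasmere (112.1094 km) < Dunvale (140.6355 km) < Arvell (140.8886 km) < …

Hollisk, Glasmere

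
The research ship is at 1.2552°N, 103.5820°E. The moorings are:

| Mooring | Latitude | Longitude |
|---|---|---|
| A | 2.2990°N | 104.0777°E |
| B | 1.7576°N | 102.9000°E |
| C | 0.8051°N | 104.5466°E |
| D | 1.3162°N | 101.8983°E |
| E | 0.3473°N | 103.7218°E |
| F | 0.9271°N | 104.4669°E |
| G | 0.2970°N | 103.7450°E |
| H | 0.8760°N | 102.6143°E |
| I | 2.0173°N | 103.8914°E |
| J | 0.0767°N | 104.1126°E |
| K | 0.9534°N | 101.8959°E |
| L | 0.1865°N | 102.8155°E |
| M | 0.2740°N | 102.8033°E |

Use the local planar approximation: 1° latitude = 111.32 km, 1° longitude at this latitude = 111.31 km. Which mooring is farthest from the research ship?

Distances from 1.2552°N, 103.5820°E:
A: √((1.0438·111.32)² + (0.4957·111.31)²) = √(13501.467656 + 3044.431475) = 128.6309 km
B: √((0.5024·111.32)² + (-0.6820·111.31)²) = √(3127.848121 + 5762.847336) = 94.2905 km
C: √((-0.4501·111.32)² + (0.9646·111.31)²) = √(2510.524253 + 11528.236587) = 118.4853 km
D: √((0.0610·111.32)² + (-1.6837·111.31)²) = √(46.111162 + 35123.500256) = 187.5356 km
E: √((-0.9079·111.32)² + (0.1398·111.31)²) = √(10214.625003 + 242.149016) = 102.2584 km
F: √((-0.3281·111.32)² + (0.8849·111.31)²) = √(1334.009296 + 9701.899146) = 105.0519 km
G: √((-0.9582·111.32)² + (0.1630·111.31)²) = √(11377.811342 + 329.187681) = 108.1989 km
H: √((-0.3792·111.32)² + (-0.9677·111.31)²) = √(1781.898871 + 11602.453796) = 115.6908 km
I: √((0.7621·111.32)² + (0.3094·111.31)²) = √(7197.311818 + 1186.066349) = 91.5608 km
J: √((-1.1785·111.32)² + (0.5306·111.31)²) = √(17210.978776 + 3488.211879) = 143.8721 km
K: √((-0.3018·111.32)² + (-1.6861·111.31)²) = √(1128.716480 + 35223.703950) = 190.6631 km
L: √((-1.0687·111.32)² + (-0.7665·111.31)²) = √(14153.309836 + 7279.351384) = 146.3990 km
M: √((-0.9812·111.32)² + (-0.7787·111.31)²) = √(11930.577725 + 7512.919144) = 139.4399 km
Maximum: K at 190.6631 km.

K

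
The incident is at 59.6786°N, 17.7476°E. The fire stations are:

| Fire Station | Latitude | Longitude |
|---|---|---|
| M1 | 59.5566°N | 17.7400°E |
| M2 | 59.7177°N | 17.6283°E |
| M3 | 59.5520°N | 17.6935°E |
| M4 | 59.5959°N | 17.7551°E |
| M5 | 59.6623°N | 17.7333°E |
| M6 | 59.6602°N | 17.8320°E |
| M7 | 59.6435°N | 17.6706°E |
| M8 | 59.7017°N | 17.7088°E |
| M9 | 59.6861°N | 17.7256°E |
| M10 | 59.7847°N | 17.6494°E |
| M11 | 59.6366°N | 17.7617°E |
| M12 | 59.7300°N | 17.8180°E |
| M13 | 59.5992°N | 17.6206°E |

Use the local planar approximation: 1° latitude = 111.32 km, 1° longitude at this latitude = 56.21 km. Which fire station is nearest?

M9

Distances from 59.6786°N, 17.7476°E:
M1: 13.5878 km
M2: 7.9946 km
M3: 14.4175 km
M4: 9.2158 km
M5: 1.9846 km
M6: 5.1674 km
M7: 5.8310 km
M8: 3.3718 km
M9: 1.4921 km
M10: 13.0372 km
M11: 4.7421 km
M12: 6.9569 km
M13: 11.3616 km
Minimum: M9 at 1.4921 km.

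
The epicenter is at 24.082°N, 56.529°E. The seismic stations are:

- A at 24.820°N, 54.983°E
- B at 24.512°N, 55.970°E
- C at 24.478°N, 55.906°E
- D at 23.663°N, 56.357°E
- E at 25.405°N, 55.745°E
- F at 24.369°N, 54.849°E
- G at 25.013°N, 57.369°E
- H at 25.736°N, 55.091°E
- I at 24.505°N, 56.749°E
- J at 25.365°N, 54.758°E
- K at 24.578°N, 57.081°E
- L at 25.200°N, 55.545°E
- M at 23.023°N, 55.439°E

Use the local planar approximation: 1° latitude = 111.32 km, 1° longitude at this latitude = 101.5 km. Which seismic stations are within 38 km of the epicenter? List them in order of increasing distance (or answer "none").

Distances from 24.082°N, 56.529°E:
A: 177.124 km
B: 74.233 km
C: 77.084 km
D: 49.803 km
E: 167.400 km
F: 173.487 km
G: 134.202 km
H: 234.957 km
I: 52.115 km
J: 229.589 km
K: 78.663 km
L: 159.576 km
M: 161.671 km
Threshold 38 km: none within range.

none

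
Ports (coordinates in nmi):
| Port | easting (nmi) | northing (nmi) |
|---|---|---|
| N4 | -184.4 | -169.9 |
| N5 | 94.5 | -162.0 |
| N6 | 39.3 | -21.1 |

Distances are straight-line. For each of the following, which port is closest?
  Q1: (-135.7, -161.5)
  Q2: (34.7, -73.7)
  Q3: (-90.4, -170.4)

Q1→N4; Q2→N6; Q3→N4

Q1 at (-135.7, -161.5):
  N4: √((-48.7)² + (-8.4)²) = √(2371.690 + 70.560) = 49.4 nmi
  N5: √((230.2)² + (-0.5)²) = √(52992.040 + 0.250) = 230.2 nmi
  N6: √((175.0)² + (140.4)²) = √(30625.000 + 19712.160) = 224.4 nmi
  → nearest: N4 (49.4 nmi)
Q2 at (34.7, -73.7):
  N4: √((-219.1)² + (-96.2)²) = √(48004.810 + 9254.440) = 239.3 nmi
  N5: √((59.8)² + (-88.3)²) = √(3576.040 + 7796.890) = 106.6 nmi
  N6: √((4.6)² + (52.6)²) = √(21.160 + 2766.760) = 52.8 nmi
  → nearest: N6 (52.8 nmi)
Q3 at (-90.4, -170.4):
  N4: √((-94.0)² + (0.5)²) = √(8836.000 + 0.250) = 94.0 nmi
  N5: √((184.9)² + (8.4)²) = √(34188.010 + 70.560) = 185.1 nmi
  N6: √((129.7)² + (149.3)²) = √(16822.090 + 22290.490) = 197.8 nmi
  → nearest: N4 (94.0 nmi)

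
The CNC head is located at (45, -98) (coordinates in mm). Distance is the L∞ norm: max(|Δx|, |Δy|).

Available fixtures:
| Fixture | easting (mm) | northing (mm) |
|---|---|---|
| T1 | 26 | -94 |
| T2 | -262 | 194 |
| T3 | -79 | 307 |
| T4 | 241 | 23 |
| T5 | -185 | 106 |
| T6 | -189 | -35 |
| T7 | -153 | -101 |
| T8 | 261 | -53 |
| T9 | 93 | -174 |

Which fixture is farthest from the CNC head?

T3

Distances from (45, -98):
T1: 19 mm
T2: 307 mm
T3: 405 mm
T4: 196 mm
T5: 230 mm
T6: 234 mm
T7: 198 mm
T8: 216 mm
T9: 76 mm
Maximum: T3 at 405 mm.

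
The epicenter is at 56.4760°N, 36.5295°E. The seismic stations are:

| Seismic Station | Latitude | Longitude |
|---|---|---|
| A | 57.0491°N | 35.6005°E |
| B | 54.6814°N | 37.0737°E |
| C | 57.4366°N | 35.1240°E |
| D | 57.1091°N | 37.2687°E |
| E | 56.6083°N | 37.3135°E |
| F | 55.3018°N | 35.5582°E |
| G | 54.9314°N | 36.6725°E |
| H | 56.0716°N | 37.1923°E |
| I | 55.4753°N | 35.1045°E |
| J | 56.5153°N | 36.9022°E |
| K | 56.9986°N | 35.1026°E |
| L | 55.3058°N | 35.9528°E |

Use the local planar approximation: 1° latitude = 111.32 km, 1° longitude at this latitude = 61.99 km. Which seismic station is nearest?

Distances from 56.4760°N, 36.5295°E:
A: 85.9452 km
B: 202.6032 km
C: 137.9347 km
D: 84.0637 km
E: 50.7827 km
F: 143.9130 km
G: 172.1732 km
H: 60.9487 km
I: 142.1714 km
J: 23.5142 km
K: 105.8700 km
L: 135.0831 km
Minimum: J at 23.5142 km.

J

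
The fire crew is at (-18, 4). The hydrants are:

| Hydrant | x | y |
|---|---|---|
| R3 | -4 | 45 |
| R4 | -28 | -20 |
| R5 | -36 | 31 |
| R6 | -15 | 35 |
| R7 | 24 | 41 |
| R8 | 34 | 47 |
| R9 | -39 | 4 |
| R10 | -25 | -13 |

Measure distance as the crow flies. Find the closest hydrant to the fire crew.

R10

Distances from (-18, 4):
R3: √((14)² + (41)²) = √(196.000 + 1681.000) = 43.3
R4: √((-10)² + (-24)²) = √(100.000 + 576.000) = 26.0
R5: √((-18)² + (27)²) = √(324.000 + 729.000) = 32.4
R6: √((3)² + (31)²) = √(9.000 + 961.000) = 31.1
R7: √((42)² + (37)²) = √(1764.000 + 1369.000) = 56.0
R8: √((52)² + (43)²) = √(2704.000 + 1849.000) = 67.5
R9: √((-21)² + (0)²) = √(441.000 + 0.000) = 21.0
R10: √((-7)² + (-17)²) = √(49.000 + 289.000) = 18.4
Minimum: R10 at 18.4.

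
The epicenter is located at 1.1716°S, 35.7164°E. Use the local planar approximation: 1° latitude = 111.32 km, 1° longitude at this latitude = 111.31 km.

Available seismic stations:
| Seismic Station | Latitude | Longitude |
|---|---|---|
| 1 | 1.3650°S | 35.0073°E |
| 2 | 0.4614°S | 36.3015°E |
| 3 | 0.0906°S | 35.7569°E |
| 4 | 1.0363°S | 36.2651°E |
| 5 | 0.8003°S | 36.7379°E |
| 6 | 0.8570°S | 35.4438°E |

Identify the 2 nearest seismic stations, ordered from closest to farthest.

6, 4

Distances from 1.1716°S, 35.7164°E:
1: √((-0.1934·111.32)² + (-0.7091·111.31)²) = √(463.510242 + 6229.932429) = 81.8135 km
2: √((0.7102·111.32)² + (0.5851·111.31)²) = √(6250.398848 + 4241.588781) = 102.4304 km
3: √((1.0810·111.32)² + (0.0405·111.31)²) = √(14480.974315 + 20.322560) = 120.4213 km
4: √((0.1353·111.32)² + (0.5487·111.31)²) = √(226.851674 + 3730.252979) = 62.9055 km
5: √((0.3713·111.32)² + (1.0215·111.31)²) = √(1708.426478 + 12928.409731) = 120.9828 km
6: √((0.3146·111.32)² + (-0.2726·111.31)²) = √(1226.489492 + 920.704082) = 46.3378 km
Sorted: 6 (46.3378 km) < 4 (62.9055 km) < 1 (81.8135 km) < 2 (102.4304 km) < …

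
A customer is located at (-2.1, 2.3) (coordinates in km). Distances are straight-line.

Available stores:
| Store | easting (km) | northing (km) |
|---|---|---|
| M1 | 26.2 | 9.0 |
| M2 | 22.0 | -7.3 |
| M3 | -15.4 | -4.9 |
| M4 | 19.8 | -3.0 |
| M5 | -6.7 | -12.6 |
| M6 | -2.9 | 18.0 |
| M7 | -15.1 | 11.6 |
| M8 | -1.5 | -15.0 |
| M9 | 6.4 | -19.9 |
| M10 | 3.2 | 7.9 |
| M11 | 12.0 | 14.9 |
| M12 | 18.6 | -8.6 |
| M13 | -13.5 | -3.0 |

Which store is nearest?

Distances from (-2.1, 2.3):
M1: 29.1 km
M2: 25.9 km
M3: 15.1 km
M4: 22.5 km
M5: 15.6 km
M6: 15.7 km
M7: 16.0 km
M8: 17.3 km
M9: 23.8 km
M10: 7.7 km
M11: 18.9 km
M12: 23.4 km
M13: 12.6 km
Minimum: M10 at 7.7 km.

M10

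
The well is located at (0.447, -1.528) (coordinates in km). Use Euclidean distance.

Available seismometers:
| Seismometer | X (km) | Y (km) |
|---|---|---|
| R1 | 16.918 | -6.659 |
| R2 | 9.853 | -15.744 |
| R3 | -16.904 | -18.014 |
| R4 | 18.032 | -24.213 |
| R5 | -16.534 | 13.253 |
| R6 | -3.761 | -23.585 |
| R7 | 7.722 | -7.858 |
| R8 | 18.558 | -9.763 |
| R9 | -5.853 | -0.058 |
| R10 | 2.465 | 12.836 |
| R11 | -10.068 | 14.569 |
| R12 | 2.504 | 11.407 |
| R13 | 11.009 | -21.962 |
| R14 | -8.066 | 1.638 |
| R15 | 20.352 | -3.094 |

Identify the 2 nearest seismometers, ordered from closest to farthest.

Distances from (0.447, -1.528):
R1: √((16.471)² + (-5.131)²) = √(271.29384 + 26.32716) = 17.252 km
R2: √((9.406)² + (-14.216)²) = √(88.47284 + 202.09466) = 17.046 km
R3: √((-17.351)² + (-16.486)²) = √(301.05720 + 271.78820) = 23.934 km
R4: √((17.585)² + (-22.685)²) = √(309.23223 + 514.60923) = 28.703 km
R5: √((-16.981)² + (14.781)²) = √(288.35436 + 218.47796) = 22.513 km
R6: √((-4.208)² + (-22.057)²) = √(17.70726 + 486.51125) = 22.455 km
R7: √((7.275)² + (-6.330)²) = √(52.92563 + 40.06890) = 9.643 km
R8: √((18.111)² + (-8.235)²) = √(328.00832 + 67.81522) = 19.895 km
R9: √((-6.300)² + (1.470)²) = √(39.69000 + 2.16090) = 6.469 km
R10: √((2.018)² + (14.364)²) = √(4.07232 + 206.32450) = 14.505 km
R11: √((-10.515)² + (16.097)²) = √(110.56522 + 259.11341) = 19.227 km
R12: √((2.057)² + (12.935)²) = √(4.23125 + 167.31423) = 13.098 km
R13: √((10.562)² + (-20.434)²) = √(111.55584 + 417.54836) = 23.002 km
R14: √((-8.513)² + (3.166)²) = √(72.47117 + 10.02356) = 9.083 km
R15: √((19.905)² + (-1.566)²) = √(396.20903 + 2.45236) = 19.967 km
Sorted: R9 (6.469 km) < R14 (9.083 km) < R7 (9.643 km) < R12 (13.098 km) < …

R9, R14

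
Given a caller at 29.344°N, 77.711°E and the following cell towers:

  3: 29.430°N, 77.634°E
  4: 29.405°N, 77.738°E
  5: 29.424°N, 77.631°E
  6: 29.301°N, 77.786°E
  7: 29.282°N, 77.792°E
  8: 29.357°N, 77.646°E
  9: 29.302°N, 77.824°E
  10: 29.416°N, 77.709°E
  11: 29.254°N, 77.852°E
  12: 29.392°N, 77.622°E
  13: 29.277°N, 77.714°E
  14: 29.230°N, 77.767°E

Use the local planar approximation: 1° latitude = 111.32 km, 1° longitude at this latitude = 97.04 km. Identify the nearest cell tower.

Distances from 29.344°N, 77.711°E:
3: 12.144 km
4: 7.278 km
5: 11.814 km
6: 8.711 km
7: 10.460 km
8: 6.471 km
9: 11.921 km
10: 8.017 km
11: 16.959 km
12: 10.156 km
13: 7.464 km
14: 13.805 km
Minimum: 8 at 6.471 km.

8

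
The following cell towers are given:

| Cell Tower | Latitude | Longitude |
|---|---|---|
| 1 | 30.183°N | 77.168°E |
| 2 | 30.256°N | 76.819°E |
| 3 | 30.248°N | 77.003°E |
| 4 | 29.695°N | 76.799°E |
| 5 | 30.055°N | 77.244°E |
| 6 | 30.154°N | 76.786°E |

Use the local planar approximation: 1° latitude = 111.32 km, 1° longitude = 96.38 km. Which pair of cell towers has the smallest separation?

Pairwise distances:
2–6: 11.792 km
1–5: 16.021 km
1–3: 17.471 km
2–3: 17.756 km
3–6: 23.386 km
3–5: 31.640 km
1–2: 34.604 km
1–6: 36.958 km
5–6: 45.497 km
2–5: 46.674 km
4–6: 51.111 km
4–5: 58.698 km
2–4: 62.480 km
3–4: 64.624 km
1–4: 64.930 km
Closest pair: 2–6 at 11.792 km.

2 and 6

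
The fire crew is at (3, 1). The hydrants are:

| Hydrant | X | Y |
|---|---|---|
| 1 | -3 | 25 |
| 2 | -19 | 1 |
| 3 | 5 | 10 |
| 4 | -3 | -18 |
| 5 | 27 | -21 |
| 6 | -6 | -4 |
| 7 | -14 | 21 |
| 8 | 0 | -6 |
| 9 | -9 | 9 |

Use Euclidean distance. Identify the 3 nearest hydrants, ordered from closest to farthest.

Distances from (3, 1):
1: √((-6)² + (24)²) = √(36.000 + 576.000) = 24.7
2: √((-22)² + (0)²) = √(484.000 + 0.000) = 22.0
3: √((2)² + (9)²) = √(4.000 + 81.000) = 9.2
4: √((-6)² + (-19)²) = √(36.000 + 361.000) = 19.9
5: √((24)² + (-22)²) = √(576.000 + 484.000) = 32.6
6: √((-9)² + (-5)²) = √(81.000 + 25.000) = 10.3
7: √((-17)² + (20)²) = √(289.000 + 400.000) = 26.2
8: √((-3)² + (-7)²) = √(9.000 + 49.000) = 7.6
9: √((-12)² + (8)²) = √(144.000 + 64.000) = 14.4
Sorted: 8 (7.6) < 3 (9.2) < 6 (10.3) < 9 (14.4) < 4 (19.9) < …

8, 3, 6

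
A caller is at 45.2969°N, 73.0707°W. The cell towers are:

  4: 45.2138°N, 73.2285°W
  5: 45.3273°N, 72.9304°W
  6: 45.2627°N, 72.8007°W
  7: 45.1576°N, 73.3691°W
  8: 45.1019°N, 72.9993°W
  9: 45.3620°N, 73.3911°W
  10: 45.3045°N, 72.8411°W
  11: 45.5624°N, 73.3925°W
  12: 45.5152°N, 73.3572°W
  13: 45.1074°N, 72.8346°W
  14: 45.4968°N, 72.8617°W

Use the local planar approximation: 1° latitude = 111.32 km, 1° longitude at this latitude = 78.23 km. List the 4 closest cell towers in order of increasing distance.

Distances from 45.2969°N, 73.0707°W:
4: 15.4262 km
5: 11.4855 km
6: 21.4625 km
7: 28.0249 km
8: 22.4145 km
9: 26.0915 km
10: 17.9815 km
11: 38.8237 km
12: 33.0588 km
13: 28.0384 km
14: 27.6137 km
Sorted: 5 (11.4855 km) < 4 (15.4262 km) < 10 (17.9815 km) < 6 (21.4625 km) < 8 (22.4145 km) < 9 (26.0915 km) < …

5, 4, 10, 6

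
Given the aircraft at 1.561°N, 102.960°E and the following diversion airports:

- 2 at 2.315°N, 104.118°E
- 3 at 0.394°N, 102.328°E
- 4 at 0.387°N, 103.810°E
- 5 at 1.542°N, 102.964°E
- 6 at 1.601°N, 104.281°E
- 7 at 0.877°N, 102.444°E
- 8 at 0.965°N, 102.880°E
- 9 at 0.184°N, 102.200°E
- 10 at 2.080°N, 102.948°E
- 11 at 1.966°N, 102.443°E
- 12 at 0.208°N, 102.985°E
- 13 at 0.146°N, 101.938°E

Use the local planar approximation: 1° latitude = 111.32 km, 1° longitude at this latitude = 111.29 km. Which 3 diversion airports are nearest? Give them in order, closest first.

5, 10, 8

Distances from 1.561°N, 102.960°E:
2: 153.797 km
3: 147.729 km
4: 161.333 km
5: 2.161 km
6: 147.082 km
7: 95.370 km
8: 66.941 km
9: 175.074 km
10: 57.791 km
11: 73.097 km
12: 150.642 km
13: 194.289 km
Sorted: 5 (2.161 km) < 10 (57.791 km) < 8 (66.941 km) < 11 (73.097 km) < 7 (95.370 km) < …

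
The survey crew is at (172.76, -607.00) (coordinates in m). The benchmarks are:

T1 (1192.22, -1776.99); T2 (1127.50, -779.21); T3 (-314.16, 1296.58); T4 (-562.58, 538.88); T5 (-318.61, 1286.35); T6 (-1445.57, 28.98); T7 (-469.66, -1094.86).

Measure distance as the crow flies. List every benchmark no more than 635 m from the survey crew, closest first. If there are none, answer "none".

Distances from (172.76, -607.00):
T1: 1551.83 m
T2: 970.15 m
T3: 1964.87 m
T4: 1361.53 m
T5: 1956.07 m
T6: 1738.81 m
T7: 806.67 m
Threshold 635 m: none within range.

none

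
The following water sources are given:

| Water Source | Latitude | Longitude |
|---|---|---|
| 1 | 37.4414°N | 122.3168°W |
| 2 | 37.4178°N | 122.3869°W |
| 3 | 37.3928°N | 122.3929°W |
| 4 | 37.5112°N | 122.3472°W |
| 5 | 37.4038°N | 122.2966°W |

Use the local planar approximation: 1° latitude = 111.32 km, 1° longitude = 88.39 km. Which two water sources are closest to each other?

Pairwise distances:
1–2: 6.7301 km
1–3: 8.6322 km
1–4: 8.2216 km
1–5: 4.5505 km
2–3: 2.8331 km
2–4: 10.9735 km
2–5: 8.1323 km
3–4: 13.7854 km
3–5: 8.5996 km
4–5: 12.7650 km
Closest pair: 2–3 at 2.8331 km.

2 and 3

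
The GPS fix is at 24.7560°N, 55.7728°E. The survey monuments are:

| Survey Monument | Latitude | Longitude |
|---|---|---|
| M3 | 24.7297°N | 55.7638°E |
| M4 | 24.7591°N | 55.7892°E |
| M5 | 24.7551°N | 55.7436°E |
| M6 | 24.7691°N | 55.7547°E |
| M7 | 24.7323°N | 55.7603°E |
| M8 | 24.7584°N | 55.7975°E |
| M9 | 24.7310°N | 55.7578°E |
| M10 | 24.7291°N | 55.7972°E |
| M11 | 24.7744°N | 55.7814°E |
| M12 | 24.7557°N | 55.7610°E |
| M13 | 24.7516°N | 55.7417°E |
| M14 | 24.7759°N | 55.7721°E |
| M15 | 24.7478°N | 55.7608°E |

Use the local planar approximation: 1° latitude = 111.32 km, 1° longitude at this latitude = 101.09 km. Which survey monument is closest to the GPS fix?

M12

Distances from 24.7560°N, 55.7728°E:
M3: √((-0.0263·111.32)² + (-0.0090·101.09)²) = √(8.571521 + 0.827754) = 3.0658 km
M4: √((0.0031·111.32)² + (0.0164·101.09)²) = √(0.119088 + 2.748553) = 1.6934 km
M5: √((-0.0009·111.32)² + (-0.0292·101.09)²) = √(0.010038 + 8.713289) = 2.9535 km
M6: √((0.0131·111.32)² + (-0.0181·101.09)²) = √(2.126616 + 3.347908) = 2.3398 km
M7: √((-0.0237·111.32)² + (-0.0125·101.09)²) = √(6.960542 + 1.596748) = 2.9253 km
M8: √((0.0024·111.32)² + (0.0247·101.09)²) = √(0.071379 + 6.234624) = 2.5112 km
M9: √((-0.0250·111.32)² + (-0.0150·101.09)²) = √(7.745089 + 2.299317) = 3.1693 km
M10: √((-0.0269·111.32)² + (0.0244·101.09)²) = √(8.967078 + 6.084096) = 3.8796 km
M11: √((0.0184·111.32)² + (0.0086·101.09)²) = √(4.195484 + 0.755811) = 2.2252 km
M12: √((-0.0003·111.32)² + (-0.0118·101.09)²) = √(0.001115 + 1.422920) = 1.1933 km
M13: √((-0.0044·111.32)² + (-0.0311·101.09)²) = √(0.239912 + 9.884101) = 3.1818 km
M14: √((0.0199·111.32)² + (-0.0007·101.09)²) = √(4.907412 + 0.005007) = 2.2164 km
M15: √((-0.0082·111.32)² + (-0.0120·101.09)²) = √(0.833248 + 1.471563) = 1.5182 km
Minimum: M12 at 1.1933 km.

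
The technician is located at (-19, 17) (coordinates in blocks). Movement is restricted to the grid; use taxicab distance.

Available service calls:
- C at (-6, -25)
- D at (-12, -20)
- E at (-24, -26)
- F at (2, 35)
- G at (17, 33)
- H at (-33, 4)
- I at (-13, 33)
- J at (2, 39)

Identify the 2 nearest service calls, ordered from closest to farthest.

Distances from (-19, 17):
C: 55 blocks
D: 44 blocks
E: 48 blocks
F: 39 blocks
G: 52 blocks
H: 27 blocks
I: 22 blocks
J: 43 blocks
Sorted: I (22 blocks) < H (27 blocks) < F (39 blocks) < J (43 blocks) < …

I, H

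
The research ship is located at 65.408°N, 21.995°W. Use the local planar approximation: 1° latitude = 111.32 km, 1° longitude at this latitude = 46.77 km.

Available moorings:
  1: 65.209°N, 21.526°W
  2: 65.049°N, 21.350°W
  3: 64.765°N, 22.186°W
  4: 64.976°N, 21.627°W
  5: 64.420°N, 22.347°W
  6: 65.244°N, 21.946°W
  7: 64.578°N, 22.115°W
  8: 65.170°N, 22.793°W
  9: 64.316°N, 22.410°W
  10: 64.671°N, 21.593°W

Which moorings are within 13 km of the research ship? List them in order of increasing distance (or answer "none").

none

Distances from 65.408°N, 21.995°W:
1: 31.175 km
2: 50.071 km
3: 72.134 km
4: 51.077 km
5: 111.209 km
6: 18.400 km
7: 92.566 km
8: 45.770 km
9: 123.101 km
10: 84.170 km
Threshold 13 km: none within range.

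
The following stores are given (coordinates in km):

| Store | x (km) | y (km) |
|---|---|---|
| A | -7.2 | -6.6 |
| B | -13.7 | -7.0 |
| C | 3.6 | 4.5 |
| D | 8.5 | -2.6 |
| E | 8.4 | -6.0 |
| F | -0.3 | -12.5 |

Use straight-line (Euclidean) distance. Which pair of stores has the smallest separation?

Pairwise distances:
A–B: 6.5 km
A–C: 15.5 km
A–D: 16.2 km
A–E: 15.6 km
A–F: 9.1 km
B–C: 20.8 km
B–D: 22.6 km
B–E: 22.1 km
B–F: 14.5 km
C–D: 8.6 km
C–E: 11.5 km
C–F: 17.4 km
D–E: 3.4 km
D–F: 13.2 km
E–F: 10.9 km
Closest pair: D–E at 3.4 km.

D and E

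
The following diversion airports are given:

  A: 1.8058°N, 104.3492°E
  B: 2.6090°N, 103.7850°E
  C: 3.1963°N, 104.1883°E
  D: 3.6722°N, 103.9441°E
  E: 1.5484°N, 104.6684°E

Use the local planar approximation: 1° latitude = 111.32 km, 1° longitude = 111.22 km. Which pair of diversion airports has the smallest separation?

Pairwise distances:
A–E: 45.6222 km
C–D: 59.5336 km
B–C: 79.2861 km
A–B: 109.2344 km
B–D: 119.6709 km
B–E: 153.6001 km
A–C: 155.8215 km
C–E: 191.0576 km
A–D: 212.5967 km
D–E: 249.7688 km
Closest pair: A–E at 45.6222 km.

A and E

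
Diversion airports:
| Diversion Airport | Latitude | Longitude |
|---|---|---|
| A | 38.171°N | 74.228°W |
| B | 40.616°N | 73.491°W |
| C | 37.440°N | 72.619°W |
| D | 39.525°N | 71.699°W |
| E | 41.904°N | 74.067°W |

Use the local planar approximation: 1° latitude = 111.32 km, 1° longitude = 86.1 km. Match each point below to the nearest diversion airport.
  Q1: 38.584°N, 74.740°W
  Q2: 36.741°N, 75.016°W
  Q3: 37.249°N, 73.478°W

Q1→A; Q2→A; Q3→C

Q1 at 38.584°N, 74.740°W:
  A: √((-0.413·111.32)² + (0.512·86.1)²) = √(2113.71534 + 1943.32852) = 63.695 km
  B: √((2.032·111.32)² + (1.249·86.1)²) = √(51167.45338 + 11564.61501) = 250.464 km
  C: √((-1.144·111.32)² + (2.121·86.1)²) = √(16218.04288 + 33349.37045) = 222.637 km
  D: √((0.941·111.32)² + (3.041·86.1)²) = √(10973.00664 + 68555.00127) = 282.007 km
  E: √((3.320·111.32)² + (0.673·86.1)²) = √(136591.15039 + 3357.65779) = 374.097 km
  → nearest: A (63.695 km)
Q2 at 36.741°N, 75.016°W:
  A: √((1.430·111.32)² + (0.788·86.1)²) = √(25340.69199 + 4603.18827) = 173.043 km
  B: √((3.875·111.32)² + (1.525·86.1)²) = √(186075.76322 + 17240.34651) = 450.906 km
  C: √((0.699·111.32)² + (2.397·86.1)²) = √(6054.81317 + 42593.40609) = 220.563 km
  D: √((2.784·111.32)² + (3.317·86.1)²) = √(96047.23285 + 81563.76148) = 421.439 km
  E: √((5.163·111.32)² + (0.949·86.1)²) = √(330331.99894 + 6676.34434) = 580.524 km
  → nearest: A (173.043 km)
Q3 at 37.249°N, 73.478°W:
  A: √((0.922·111.32)² + (-0.750·86.1)²) = √(10534.36198 + 4169.93062) = 121.261 km
  B: √((3.367·111.32)² + (-0.013·86.1)²) = √(140485.86443 + 1.25283) = 374.816 km
  C: √((0.191·111.32)² + (0.859·86.1)²) = √(452.07775 + 5470.06681) = 76.955 km
  D: √((2.276·111.32)² + (1.779·86.1)²) = √(64193.47865 + 23461.63095) = 296.066 km
  E: √((4.655·111.32)² + (-0.589·86.1)²) = √(268525.64347 + 2571.79823) = 520.670 km
  → nearest: C (76.955 km)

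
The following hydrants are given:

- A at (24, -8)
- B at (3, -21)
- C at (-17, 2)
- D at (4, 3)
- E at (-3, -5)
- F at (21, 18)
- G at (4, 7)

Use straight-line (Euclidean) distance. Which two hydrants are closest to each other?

Pairwise distances:
A–B: 24.7
A–C: 42.2
A–D: 22.8
A–E: 27.2
A–F: 26.2
A–G: 25.0
B–C: 30.5
B–D: 24.0
B–E: 17.1
B–F: 43.0
B–G: 28.0
C–D: 21.0
C–E: 15.7
C–F: 41.2
C–G: 21.6
D–E: 10.6
D–F: 22.7
D–G: 4.0
E–F: 33.2
E–G: 13.9
F–G: 20.2
Closest pair: D–G at 4.0.

D and G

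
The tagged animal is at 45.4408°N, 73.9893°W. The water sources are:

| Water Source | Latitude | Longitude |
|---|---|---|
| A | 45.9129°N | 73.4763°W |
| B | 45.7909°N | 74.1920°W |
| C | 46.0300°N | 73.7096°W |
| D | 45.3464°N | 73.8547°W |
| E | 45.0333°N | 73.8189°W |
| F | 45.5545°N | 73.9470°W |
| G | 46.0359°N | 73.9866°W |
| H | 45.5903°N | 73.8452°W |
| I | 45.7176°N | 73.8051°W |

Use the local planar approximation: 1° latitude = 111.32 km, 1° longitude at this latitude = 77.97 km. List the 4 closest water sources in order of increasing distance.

F, D, H, I

Distances from 45.4408°N, 73.9893°W:
A: 66.0442 km
B: 42.0558 km
C: 69.1203 km
D: 14.8516 km
E: 47.2685 km
F: 13.0797 km
G: 66.2469 km
H: 20.0799 km
I: 33.9961 km
Sorted: F (13.0797 km) < D (14.8516 km) < H (20.0799 km) < I (33.9961 km) < B (42.0558 km) < E (47.2685 km) < …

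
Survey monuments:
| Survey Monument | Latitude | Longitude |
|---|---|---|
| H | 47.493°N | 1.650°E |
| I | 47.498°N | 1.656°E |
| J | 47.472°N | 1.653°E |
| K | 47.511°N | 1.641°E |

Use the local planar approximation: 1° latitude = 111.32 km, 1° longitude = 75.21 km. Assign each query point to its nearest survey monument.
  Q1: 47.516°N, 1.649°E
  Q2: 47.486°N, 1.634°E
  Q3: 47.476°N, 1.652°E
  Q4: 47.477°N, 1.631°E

Q1→K; Q2→H; Q3→J; Q4→J

Q1 at 47.516°N, 1.649°E:
  H: √((-0.023·111.32)² + (0.001·75.21)²) = √(6.55544 + 0.00566) = 2.561 km
  I: √((-0.018·111.32)² + (0.007·75.21)²) = √(4.01505 + 0.27717) = 2.072 km
  J: √((-0.044·111.32)² + (0.004·75.21)²) = √(23.99119 + 0.09050) = 4.907 km
  K: √((-0.005·111.32)² + (-0.008·75.21)²) = √(0.30980 + 0.36202) = 0.820 km
  → nearest: K (0.820 km)
Q2 at 47.486°N, 1.634°E:
  H: √((0.007·111.32)² + (0.016·75.21)²) = √(0.60721 + 1.44808) = 1.434 km
  I: √((0.012·111.32)² + (0.022·75.21)²) = √(1.78447 + 2.73777) = 2.127 km
  J: √((-0.014·111.32)² + (0.019·75.21)²) = √(2.42886 + 2.04201) = 2.114 km
  K: √((0.025·111.32)² + (0.007·75.21)²) = √(7.74509 + 0.27717) = 2.832 km
  → nearest: H (1.434 km)
Q3 at 47.476°N, 1.652°E:
  H: √((0.017·111.32)² + (-0.002·75.21)²) = √(3.58133 + 0.02263) = 1.898 km
  I: √((0.022·111.32)² + (0.004·75.21)²) = √(5.99780 + 0.09050) = 2.467 km
  J: √((-0.004·111.32)² + (0.001·75.21)²) = √(0.19827 + 0.00566) = 0.452 km
  K: √((0.035·111.32)² + (-0.011·75.21)²) = √(15.18037 + 0.68444) = 3.983 km
  → nearest: J (0.452 km)
Q4 at 47.477°N, 1.631°E:
  H: √((0.016·111.32)² + (0.019·75.21)²) = √(3.17239 + 2.04201) = 2.284 km
  I: √((0.021·111.32)² + (0.025·75.21)²) = √(5.46493 + 3.53534) = 3.000 km
  J: √((-0.005·111.32)² + (0.022·75.21)²) = √(0.30980 + 2.73777) = 1.746 km
  K: √((0.034·111.32)² + (0.010·75.21)²) = √(14.32532 + 0.56565) = 3.859 km
  → nearest: J (1.746 km)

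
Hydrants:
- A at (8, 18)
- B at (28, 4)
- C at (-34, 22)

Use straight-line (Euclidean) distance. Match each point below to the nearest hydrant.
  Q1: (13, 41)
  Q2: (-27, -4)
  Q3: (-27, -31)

Q1 at (13, 41):
  A: √((-5)² + (-23)²) = √(25.000 + 529.000) = 23.5
  B: √((15)² + (-37)²) = √(225.000 + 1369.000) = 39.9
  C: √((-47)² + (-19)²) = √(2209.000 + 361.000) = 50.7
  → nearest: A (23.5)
Q2 at (-27, -4):
  A: √((35)² + (22)²) = √(1225.000 + 484.000) = 41.3
  B: √((55)² + (8)²) = √(3025.000 + 64.000) = 55.6
  C: √((-7)² + (26)²) = √(49.000 + 676.000) = 26.9
  → nearest: C (26.9)
Q3 at (-27, -31):
  A: √((35)² + (49)²) = √(1225.000 + 2401.000) = 60.2
  B: √((55)² + (35)²) = √(3025.000 + 1225.000) = 65.2
  C: √((-7)² + (53)²) = √(49.000 + 2809.000) = 53.5
  → nearest: C (53.5)

Q1→A; Q2→C; Q3→C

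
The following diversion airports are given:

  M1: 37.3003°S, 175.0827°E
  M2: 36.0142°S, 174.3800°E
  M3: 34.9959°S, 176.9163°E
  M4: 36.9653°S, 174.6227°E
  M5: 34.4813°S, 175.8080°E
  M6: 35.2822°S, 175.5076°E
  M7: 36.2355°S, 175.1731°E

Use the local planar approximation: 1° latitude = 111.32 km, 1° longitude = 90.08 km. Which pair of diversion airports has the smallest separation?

Pairwise distances:
M1–M2: 156.5377 km
M1–M3: 305.1014 km
M1–M4: 55.7469 km
M1–M5: 320.5403 km
M1–M6: 227.8921 km
M1–M7: 118.8129 km
M2–M3: 255.0458 km
M2–M4: 108.1101 km
M2–M5: 213.6951 km
M2–M6: 130.2203 km
M2–M7: 75.5706 km
M3–M4: 301.2475 km
M3–M5: 115.1033 km
M3–M6: 130.8368 km
M3–M7: 209.0442 km
M4–M5: 296.4168 km
M4–M6: 203.6142 km
M4–M7: 95.1753 km
M5–M6: 93.1723 km
M5–M7: 203.4803 km
M6–M7: 110.3162 km
Closest pair: M1–M4 at 55.7469 km.

M1 and M4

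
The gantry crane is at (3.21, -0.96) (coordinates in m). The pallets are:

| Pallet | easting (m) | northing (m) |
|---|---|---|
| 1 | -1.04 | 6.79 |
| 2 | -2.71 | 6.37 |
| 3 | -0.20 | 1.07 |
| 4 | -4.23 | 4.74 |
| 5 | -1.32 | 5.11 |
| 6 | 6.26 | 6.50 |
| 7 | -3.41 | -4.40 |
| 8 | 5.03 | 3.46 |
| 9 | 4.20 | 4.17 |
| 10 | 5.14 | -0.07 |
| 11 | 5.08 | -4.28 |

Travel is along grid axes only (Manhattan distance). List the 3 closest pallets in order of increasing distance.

Distances from (3.21, -0.96):
1: 12.00 m
2: 13.25 m
3: 5.44 m
4: 13.14 m
5: 10.60 m
6: 10.51 m
7: 10.06 m
8: 6.24 m
9: 6.12 m
10: 2.82 m
11: 5.19 m
Sorted: 10 (2.82 m) < 11 (5.19 m) < 3 (5.44 m) < 9 (6.12 m) < 8 (6.24 m) < …

10, 11, 3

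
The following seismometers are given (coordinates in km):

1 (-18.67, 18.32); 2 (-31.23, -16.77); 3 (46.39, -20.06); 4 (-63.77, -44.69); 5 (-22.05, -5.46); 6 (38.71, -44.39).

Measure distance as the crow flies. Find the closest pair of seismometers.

2 and 5

Pairwise distances:
1–2: √((-12.56)² + (-35.09)²) = √(157.7536 + 1231.3081) = 37.27 km
1–3: √((65.06)² + (-38.38)²) = √(4232.8036 + 1473.0244) = 75.54 km
1–4: √((-45.10)² + (-63.01)²) = √(2034.0100 + 3970.2601) = 77.49 km
1–5: √((-3.38)² + (-23.78)²) = √(11.4244 + 565.4884) = 24.02 km
1–6: √((57.38)² + (-62.71)²) = √(3292.4644 + 3932.5441) = 85.00 km
2–3: √((77.62)² + (-3.29)²) = √(6024.8644 + 10.8241) = 77.69 km
2–4: √((-32.54)² + (-27.92)²) = √(1058.8516 + 779.5264) = 42.88 km
2–5: √((9.18)² + (11.31)²) = √(84.2724 + 127.9161) = 14.57 km
2–6: √((69.94)² + (-27.62)²) = √(4891.6036 + 762.8644) = 75.20 km
3–4: √((-110.16)² + (-24.63)²) = √(12135.2256 + 606.6369) = 112.88 km
3–5: √((-68.44)² + (14.60)²) = √(4684.0336 + 213.1600) = 69.98 km
3–6: √((-7.68)² + (-24.33)²) = √(58.9824 + 591.9489) = 25.51 km
4–5: √((41.72)² + (39.23)²) = √(1740.5584 + 1538.9929) = 57.27 km
4–6: √((102.48)² + (0.30)²) = √(10502.1504 + 0.0900) = 102.48 km
5–6: √((60.76)² + (-38.93)²) = √(3691.7776 + 1515.5449) = 72.16 km
Closest pair: 2–5 at 14.57 km.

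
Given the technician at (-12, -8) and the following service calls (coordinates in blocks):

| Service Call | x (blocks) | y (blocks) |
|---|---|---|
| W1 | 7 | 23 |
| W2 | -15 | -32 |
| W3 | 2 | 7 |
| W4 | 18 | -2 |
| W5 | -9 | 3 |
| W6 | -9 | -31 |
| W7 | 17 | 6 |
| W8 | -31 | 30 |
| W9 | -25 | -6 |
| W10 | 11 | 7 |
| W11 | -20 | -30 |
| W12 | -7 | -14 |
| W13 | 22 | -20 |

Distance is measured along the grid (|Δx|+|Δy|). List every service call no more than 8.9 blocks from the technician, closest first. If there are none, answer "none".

Distances from (-12, -8):
W1: |19| + |31| = 19 + 31 = 50 blocks
W2: |-3| + |-24| = 3 + 24 = 27 blocks
W3: |14| + |15| = 14 + 15 = 29 blocks
W4: |30| + |6| = 30 + 6 = 36 blocks
W5: |3| + |11| = 3 + 11 = 14 blocks
W6: |3| + |-23| = 3 + 23 = 26 blocks
W7: |29| + |14| = 29 + 14 = 43 blocks
W8: |-19| + |38| = 19 + 38 = 57 blocks
W9: |-13| + |2| = 13 + 2 = 15 blocks
W10: |23| + |15| = 23 + 15 = 38 blocks
W11: |-8| + |-22| = 8 + 22 = 30 blocks
W12: |5| + |-6| = 5 + 6 = 11 blocks
W13: |34| + |-12| = 34 + 12 = 46 blocks
Threshold 8.9 blocks: none within range.

none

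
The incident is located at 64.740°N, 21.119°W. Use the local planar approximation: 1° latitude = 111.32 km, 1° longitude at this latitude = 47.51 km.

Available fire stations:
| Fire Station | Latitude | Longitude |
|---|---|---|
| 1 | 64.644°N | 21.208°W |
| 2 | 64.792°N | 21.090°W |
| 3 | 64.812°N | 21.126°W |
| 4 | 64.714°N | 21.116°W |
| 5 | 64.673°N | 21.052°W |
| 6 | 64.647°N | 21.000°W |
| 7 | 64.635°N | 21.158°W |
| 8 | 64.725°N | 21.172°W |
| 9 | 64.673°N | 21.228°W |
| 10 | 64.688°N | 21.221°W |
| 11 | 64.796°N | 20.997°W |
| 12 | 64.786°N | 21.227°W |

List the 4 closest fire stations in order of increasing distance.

4, 8, 2, 12

Distances from 64.740°N, 21.119°W:
1: √((-0.096·111.32)² + (-0.089·47.51)²) = √(114.20598 + 17.87928) = 11.493 km
2: √((0.052·111.32)² + (0.029·47.51)²) = √(33.50835 + 1.89831) = 5.950 km
3: √((0.072·111.32)² + (-0.007·47.51)²) = √(64.24087 + 0.11060) = 8.022 km
4: √((-0.026·111.32)² + (0.003·47.51)²) = √(8.37709 + 0.02031) = 2.898 km
5: √((-0.067·111.32)² + (0.067·47.51)²) = √(55.62833 + 10.13257) = 8.109 km
6: √((-0.093·111.32)² + (0.119·47.51)²) = √(107.17964 + 31.96421) = 11.796 km
7: √((-0.105·111.32)² + (-0.039·47.51)²) = √(136.62337 + 3.43320) = 11.835 km
8: √((-0.015·111.32)² + (-0.053·47.51)²) = √(2.78823 + 6.34048) = 3.021 km
9: √((-0.067·111.32)² + (-0.109·47.51)²) = √(55.62833 + 26.81779) = 9.080 km
10: √((-0.052·111.32)² + (-0.102·47.51)²) = √(33.50835 + 23.48391) = 7.549 km
11: √((0.056·111.32)² + (0.122·47.51)²) = √(38.86176 + 33.59617) = 8.512 km
12: √((0.046·111.32)² + (-0.108·47.51)²) = √(26.22177 + 26.32798) = 7.249 km
Sorted: 4 (2.898 km) < 8 (3.021 km) < 2 (5.950 km) < 12 (7.249 km) < 10 (7.549 km) < 3 (8.022 km) < …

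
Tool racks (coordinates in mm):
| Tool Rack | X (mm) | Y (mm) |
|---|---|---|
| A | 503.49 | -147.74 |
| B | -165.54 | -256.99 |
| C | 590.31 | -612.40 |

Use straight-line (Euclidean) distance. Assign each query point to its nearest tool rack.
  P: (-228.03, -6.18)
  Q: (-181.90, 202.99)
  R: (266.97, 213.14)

P→B; Q→B; R→A

P at (-228.03, -6.18):
  A: 745.09 mm
  B: 258.48 mm
  C: 1018.42 mm
  → nearest: B (258.48 mm)
Q at (-181.90, 202.99):
  A: 769.92 mm
  B: 460.27 mm
  C: 1123.02 mm
  → nearest: B (460.27 mm)
R at (266.97, 213.14):
  A: 431.48 mm
  B: 638.82 mm
  C: 886.60 mm
  → nearest: A (431.48 mm)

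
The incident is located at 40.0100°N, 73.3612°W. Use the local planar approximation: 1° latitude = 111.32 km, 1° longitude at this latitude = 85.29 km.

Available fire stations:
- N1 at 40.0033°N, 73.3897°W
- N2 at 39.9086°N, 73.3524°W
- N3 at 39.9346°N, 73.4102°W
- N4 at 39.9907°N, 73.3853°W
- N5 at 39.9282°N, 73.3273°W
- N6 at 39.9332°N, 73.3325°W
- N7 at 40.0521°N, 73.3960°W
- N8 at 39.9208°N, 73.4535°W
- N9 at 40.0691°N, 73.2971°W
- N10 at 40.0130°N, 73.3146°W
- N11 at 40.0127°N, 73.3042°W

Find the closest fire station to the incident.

Distances from 40.0100°N, 73.3612°W:
N1: √((-0.0067·111.32)² + (-0.0285·85.29)²) = √(0.556283 + 5.908618) = 2.5426 km
N2: √((-0.1014·111.32)² + (0.0088·85.29)²) = √(127.415512 + 0.563328) = 11.3128 km
N3: √((-0.0754·111.32)² + (-0.0490·85.29)²) = √(70.451312 + 17.465796) = 9.3764 km
N4: √((-0.0193·111.32)² + (-0.0241·85.29)²) = √(4.615949 + 4.225035) = 2.9734 km
N5: √((-0.0818·111.32)² + (0.0339·85.29)²) = √(82.918799 + 8.359795) = 9.5540 km
N6: √((-0.0768·111.32)² + (0.0287·85.29)²) = √(73.091830 + 5.991837) = 8.8929 km
N7: √((0.0421·111.32)² + (-0.0348·85.29)²) = √(21.963957 + 8.809570) = 5.5474 km
N8: √((-0.0892·111.32)² + (-0.0923·85.29)²) = √(98.599816 + 61.972588) = 12.6717 km
N9: √((0.0591·111.32)² + (0.0641·85.29)²) = √(43.283399 + 29.889062) = 8.5541 km
N10: √((0.0030·111.32)² + (0.0466·85.29)²) = √(0.111529 + 15.796762) = 3.9885 km
N11: √((0.0027·111.32)² + (0.0570·85.29)²) = √(0.090339 + 23.634474) = 4.8708 km
Minimum: N1 at 2.5426 km.

N1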